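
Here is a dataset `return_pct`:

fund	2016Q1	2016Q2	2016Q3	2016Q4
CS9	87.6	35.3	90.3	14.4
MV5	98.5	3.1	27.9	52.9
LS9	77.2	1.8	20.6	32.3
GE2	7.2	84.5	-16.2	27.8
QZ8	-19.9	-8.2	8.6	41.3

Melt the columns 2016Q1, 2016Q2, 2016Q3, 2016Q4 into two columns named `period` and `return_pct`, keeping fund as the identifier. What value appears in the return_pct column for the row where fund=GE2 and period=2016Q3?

Unpivoting turns each (fund, wide-column) pair into one long row.
The wide cell at row GE2, column 2016Q3 holds -16.2, so the long row (GE2, 2016Q3) has return_pct=-16.2.

-16.2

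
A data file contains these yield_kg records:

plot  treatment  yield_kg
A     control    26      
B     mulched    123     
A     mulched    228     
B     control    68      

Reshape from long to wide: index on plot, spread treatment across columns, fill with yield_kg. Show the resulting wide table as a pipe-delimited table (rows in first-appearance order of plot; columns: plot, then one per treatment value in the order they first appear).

| plot | control | mulched |
| A | 26 | 228 |
| B | 68 | 123 |

Columns: plot plus the 2 distinct treatment values (control, mulched).
For example, row A column control takes yield_kg=26 from the long row (A, control).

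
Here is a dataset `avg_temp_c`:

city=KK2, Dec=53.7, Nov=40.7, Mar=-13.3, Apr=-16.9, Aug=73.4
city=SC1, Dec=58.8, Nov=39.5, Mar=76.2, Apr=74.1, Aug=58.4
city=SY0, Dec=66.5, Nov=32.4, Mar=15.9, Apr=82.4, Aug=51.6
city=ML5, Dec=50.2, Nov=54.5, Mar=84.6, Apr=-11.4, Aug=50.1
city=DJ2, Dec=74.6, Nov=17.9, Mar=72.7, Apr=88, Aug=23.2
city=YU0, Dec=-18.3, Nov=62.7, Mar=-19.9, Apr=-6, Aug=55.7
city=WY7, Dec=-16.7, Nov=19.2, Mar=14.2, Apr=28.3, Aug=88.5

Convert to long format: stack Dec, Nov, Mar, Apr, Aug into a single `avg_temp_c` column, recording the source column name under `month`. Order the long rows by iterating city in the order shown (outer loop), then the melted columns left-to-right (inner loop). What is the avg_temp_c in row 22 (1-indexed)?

17.9

35 rows total (7 × 5). Row 22: index ⌊(22-1)/5⌋ = 4 into city → DJ2; (22-1) mod 5 = 1 into the melted columns → Nov.
So row 22 is (DJ2, Nov, 17.9); avg_temp_c = 17.9.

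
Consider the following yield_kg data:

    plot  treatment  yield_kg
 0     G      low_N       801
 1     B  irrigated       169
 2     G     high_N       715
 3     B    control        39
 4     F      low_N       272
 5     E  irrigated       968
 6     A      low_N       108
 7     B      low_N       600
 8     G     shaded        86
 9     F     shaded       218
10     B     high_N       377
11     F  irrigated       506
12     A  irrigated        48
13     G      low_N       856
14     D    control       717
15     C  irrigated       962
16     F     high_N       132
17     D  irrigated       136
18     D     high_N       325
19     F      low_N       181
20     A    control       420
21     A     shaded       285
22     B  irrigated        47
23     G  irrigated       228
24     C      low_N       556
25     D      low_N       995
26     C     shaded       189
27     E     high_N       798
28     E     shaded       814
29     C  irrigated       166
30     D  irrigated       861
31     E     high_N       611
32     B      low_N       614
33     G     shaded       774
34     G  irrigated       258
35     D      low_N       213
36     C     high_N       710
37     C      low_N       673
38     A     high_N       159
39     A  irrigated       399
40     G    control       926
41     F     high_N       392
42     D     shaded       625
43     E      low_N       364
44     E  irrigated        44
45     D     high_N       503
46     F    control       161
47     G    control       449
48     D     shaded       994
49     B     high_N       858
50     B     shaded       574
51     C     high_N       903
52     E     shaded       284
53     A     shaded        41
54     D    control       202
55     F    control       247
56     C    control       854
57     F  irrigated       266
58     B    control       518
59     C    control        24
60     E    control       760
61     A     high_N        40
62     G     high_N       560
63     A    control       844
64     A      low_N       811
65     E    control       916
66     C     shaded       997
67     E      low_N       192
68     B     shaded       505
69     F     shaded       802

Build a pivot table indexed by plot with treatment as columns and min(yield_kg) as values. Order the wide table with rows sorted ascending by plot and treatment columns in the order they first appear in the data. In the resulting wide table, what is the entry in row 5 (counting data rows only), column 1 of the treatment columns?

With rows sorted ascending by plot, row 5 is plot=E. treatment columns in first-appearance order: low_N, irrigated, high_N, control, shaded; column 1 is low_N.
Long rows with plot=E, treatment=low_N: min(364, 192) = 192.

192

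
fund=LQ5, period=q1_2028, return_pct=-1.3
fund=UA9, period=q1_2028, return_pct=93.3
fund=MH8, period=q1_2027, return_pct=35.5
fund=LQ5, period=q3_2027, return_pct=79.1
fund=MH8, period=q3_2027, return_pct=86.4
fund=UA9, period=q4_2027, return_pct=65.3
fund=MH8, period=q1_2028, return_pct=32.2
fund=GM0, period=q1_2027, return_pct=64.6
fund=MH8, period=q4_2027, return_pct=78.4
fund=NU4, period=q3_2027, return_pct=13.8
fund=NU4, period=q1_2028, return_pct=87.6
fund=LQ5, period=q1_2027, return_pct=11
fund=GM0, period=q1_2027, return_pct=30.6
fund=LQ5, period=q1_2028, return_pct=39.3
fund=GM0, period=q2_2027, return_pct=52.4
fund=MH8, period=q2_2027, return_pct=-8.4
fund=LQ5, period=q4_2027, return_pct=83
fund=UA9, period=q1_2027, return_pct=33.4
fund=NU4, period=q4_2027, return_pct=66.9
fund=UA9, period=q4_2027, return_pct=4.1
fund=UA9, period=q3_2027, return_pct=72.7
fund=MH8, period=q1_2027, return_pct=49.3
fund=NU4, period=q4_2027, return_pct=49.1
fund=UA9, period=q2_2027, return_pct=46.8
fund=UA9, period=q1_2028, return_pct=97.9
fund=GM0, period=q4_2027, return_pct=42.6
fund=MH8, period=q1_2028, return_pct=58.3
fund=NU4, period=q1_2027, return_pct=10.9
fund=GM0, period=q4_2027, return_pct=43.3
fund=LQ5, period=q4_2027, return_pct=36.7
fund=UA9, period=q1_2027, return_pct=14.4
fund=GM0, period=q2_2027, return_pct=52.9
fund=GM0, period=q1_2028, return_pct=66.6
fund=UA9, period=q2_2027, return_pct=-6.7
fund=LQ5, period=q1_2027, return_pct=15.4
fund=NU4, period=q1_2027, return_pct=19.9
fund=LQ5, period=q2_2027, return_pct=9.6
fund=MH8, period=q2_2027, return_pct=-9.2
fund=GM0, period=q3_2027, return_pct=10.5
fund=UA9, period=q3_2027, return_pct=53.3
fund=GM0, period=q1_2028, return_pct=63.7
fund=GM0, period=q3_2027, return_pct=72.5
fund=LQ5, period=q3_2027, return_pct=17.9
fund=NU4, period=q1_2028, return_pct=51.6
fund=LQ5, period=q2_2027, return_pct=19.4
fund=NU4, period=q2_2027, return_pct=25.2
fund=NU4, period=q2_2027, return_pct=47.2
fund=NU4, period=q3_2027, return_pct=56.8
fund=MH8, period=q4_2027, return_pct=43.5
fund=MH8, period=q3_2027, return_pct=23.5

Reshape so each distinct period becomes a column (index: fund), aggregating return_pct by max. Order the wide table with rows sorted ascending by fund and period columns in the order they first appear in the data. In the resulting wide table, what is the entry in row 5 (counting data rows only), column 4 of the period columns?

With rows sorted ascending by fund, row 5 is fund=UA9. period columns in first-appearance order: q1_2028, q1_2027, q3_2027, q4_2027, q2_2027; column 4 is q4_2027.
Long rows with fund=UA9, period=q4_2027: max(65.3, 4.1) = 65.3.

65.3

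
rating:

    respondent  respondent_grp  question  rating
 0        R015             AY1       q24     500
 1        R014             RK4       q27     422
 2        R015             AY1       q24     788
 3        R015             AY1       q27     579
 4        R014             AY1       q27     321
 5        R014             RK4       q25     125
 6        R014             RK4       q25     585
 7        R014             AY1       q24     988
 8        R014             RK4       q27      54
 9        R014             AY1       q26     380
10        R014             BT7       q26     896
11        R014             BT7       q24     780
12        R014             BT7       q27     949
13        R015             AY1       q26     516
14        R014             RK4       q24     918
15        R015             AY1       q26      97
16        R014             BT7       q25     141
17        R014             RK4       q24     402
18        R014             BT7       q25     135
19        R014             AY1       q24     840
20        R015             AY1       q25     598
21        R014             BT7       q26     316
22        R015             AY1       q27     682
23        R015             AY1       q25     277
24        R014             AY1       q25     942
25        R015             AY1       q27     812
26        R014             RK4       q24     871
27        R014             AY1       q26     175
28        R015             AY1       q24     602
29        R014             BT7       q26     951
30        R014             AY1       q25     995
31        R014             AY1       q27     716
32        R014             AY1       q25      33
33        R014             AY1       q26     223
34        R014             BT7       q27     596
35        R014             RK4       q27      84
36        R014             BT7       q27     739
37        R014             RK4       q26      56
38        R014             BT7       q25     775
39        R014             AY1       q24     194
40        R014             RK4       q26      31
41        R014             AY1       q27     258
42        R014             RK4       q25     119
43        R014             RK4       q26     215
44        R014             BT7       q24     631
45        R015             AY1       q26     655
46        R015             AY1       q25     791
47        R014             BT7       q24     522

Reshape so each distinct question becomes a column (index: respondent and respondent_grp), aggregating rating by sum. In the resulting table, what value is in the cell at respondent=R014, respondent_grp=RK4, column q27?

560

Rows with respondent=R014, respondent_grp=RK4 and question=q27: rating values are 422, 54, 84.
422 + 54 + 84 = 560.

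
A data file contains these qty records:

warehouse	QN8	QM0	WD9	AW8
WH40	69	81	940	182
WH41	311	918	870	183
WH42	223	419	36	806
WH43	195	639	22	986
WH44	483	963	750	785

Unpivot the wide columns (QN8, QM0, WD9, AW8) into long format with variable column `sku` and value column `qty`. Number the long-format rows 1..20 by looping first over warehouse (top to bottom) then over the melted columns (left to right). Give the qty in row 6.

20 rows total (5 × 4). Row 6: index ⌊(6-1)/4⌋ = 1 into warehouse → WH41; (6-1) mod 4 = 1 into the melted columns → QM0.
So row 6 is (WH41, QM0, 918); qty = 918.

918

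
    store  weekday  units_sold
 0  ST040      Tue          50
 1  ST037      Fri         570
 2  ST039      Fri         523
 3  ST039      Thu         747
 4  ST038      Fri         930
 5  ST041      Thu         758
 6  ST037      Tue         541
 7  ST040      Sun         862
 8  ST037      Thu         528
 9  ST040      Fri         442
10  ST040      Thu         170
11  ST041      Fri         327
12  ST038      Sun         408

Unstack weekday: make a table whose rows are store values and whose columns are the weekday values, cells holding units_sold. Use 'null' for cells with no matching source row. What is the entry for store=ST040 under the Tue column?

The long row with store=ST040, weekday=Tue has units_sold=50.

50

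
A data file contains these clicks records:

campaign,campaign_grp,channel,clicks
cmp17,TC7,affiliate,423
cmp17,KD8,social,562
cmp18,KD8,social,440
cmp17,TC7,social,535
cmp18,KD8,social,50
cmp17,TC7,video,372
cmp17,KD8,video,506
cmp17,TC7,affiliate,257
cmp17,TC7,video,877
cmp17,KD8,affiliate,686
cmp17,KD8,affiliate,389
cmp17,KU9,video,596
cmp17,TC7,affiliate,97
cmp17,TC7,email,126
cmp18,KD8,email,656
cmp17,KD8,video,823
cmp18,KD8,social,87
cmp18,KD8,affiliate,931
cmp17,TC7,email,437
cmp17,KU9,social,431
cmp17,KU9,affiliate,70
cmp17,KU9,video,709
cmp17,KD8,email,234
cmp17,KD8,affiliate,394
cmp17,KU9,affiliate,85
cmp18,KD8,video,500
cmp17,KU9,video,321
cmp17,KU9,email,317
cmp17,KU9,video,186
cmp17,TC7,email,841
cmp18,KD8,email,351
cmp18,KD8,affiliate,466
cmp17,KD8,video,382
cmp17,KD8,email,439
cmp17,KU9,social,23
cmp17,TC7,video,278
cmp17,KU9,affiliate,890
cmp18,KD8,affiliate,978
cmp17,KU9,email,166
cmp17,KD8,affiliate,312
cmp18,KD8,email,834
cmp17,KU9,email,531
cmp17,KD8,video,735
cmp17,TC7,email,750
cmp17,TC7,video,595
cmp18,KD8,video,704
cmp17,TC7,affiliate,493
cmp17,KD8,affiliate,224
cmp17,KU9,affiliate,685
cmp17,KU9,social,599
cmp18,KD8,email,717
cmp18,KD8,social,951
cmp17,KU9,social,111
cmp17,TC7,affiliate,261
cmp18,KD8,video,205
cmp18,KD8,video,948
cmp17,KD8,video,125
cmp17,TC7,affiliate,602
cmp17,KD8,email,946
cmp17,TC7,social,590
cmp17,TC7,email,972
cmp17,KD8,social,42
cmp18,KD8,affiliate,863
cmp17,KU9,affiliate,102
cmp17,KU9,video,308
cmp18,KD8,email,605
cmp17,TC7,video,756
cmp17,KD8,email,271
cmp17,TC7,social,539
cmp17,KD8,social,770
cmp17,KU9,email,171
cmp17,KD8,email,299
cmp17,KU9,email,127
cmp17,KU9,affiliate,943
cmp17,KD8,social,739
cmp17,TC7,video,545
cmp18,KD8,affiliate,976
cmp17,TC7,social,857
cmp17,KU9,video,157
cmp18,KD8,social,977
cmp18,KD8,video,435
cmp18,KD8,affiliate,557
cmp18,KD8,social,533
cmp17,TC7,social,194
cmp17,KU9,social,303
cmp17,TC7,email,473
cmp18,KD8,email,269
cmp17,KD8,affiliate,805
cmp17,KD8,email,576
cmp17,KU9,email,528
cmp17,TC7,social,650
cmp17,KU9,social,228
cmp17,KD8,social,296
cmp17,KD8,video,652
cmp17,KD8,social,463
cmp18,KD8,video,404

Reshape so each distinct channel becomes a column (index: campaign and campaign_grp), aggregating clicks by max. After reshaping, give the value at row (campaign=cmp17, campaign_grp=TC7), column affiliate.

Rows with campaign=cmp17, campaign_grp=TC7 and channel=affiliate: clicks values are 423, 257, 97, 493, 261, 602.
max(423, 257, 97, 493, 261, 602) = 602.

602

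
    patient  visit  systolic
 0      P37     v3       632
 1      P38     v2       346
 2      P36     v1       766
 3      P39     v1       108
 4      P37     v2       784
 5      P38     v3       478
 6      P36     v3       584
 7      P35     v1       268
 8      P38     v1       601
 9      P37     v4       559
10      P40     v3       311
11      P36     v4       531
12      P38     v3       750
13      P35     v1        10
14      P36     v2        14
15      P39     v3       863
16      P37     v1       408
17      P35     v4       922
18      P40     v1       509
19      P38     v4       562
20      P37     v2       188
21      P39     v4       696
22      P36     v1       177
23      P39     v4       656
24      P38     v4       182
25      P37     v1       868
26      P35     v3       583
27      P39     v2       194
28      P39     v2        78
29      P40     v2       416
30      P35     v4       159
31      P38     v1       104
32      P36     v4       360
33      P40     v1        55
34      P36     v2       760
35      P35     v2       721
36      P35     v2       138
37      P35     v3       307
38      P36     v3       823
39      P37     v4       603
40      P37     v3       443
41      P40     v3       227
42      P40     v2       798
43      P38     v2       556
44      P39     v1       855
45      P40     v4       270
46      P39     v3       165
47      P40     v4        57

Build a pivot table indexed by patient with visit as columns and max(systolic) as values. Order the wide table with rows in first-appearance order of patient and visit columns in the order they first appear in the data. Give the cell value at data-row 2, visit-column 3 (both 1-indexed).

601

With rows in first-appearance order of patient, row 2 is patient=P38. visit columns in first-appearance order: v3, v2, v1, v4; column 3 is v1.
Long rows with patient=P38, visit=v1: max(601, 104) = 601.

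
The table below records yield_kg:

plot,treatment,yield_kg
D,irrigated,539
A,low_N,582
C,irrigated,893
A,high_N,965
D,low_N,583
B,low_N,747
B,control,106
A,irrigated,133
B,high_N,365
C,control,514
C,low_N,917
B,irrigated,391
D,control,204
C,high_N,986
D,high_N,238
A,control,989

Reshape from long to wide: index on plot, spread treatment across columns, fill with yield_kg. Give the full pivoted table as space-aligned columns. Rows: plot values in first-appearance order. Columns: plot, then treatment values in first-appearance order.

plot  irrigated  low_N  high_N  control
D     539        583    238     204    
A     133        582    965     989    
C     893        917    986     514    
B     391        747    365     106    

Columns: plot plus the 4 distinct treatment values (irrigated, low_N, high_N, control).
For example, row D column irrigated takes yield_kg=539 from the long row (D, irrigated).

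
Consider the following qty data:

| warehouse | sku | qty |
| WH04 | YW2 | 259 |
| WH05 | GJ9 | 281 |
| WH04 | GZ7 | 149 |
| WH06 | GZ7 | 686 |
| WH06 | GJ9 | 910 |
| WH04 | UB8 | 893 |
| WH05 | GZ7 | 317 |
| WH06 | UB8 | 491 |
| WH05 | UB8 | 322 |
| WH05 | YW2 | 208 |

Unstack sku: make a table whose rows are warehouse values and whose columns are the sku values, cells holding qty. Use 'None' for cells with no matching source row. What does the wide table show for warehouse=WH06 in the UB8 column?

491

The long row with warehouse=WH06, sku=UB8 has qty=491.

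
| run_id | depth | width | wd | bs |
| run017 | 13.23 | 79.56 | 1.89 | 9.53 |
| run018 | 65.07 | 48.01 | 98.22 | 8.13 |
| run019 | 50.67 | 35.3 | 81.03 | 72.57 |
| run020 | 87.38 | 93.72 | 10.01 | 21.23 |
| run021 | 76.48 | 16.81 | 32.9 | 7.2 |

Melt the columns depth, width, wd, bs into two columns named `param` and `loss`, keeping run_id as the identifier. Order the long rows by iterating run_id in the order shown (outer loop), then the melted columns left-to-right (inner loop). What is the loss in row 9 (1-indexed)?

20 rows total (5 × 4). Row 9: index ⌊(9-1)/4⌋ = 2 into run_id → run019; (9-1) mod 4 = 0 into the melted columns → depth.
So row 9 is (run019, depth, 50.67); loss = 50.67.

50.67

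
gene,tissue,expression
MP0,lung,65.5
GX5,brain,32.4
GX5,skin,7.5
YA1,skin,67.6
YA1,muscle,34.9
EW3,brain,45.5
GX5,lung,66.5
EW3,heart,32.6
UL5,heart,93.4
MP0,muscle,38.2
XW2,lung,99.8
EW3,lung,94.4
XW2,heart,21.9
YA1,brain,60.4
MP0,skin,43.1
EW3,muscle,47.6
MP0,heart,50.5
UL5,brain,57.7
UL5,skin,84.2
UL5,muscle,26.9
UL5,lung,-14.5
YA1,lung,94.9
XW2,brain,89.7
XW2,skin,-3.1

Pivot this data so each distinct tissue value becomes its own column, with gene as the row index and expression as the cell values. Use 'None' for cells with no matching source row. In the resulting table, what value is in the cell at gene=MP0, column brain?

No long-format row has gene=MP0 and tissue=brain, so the cell is None.

None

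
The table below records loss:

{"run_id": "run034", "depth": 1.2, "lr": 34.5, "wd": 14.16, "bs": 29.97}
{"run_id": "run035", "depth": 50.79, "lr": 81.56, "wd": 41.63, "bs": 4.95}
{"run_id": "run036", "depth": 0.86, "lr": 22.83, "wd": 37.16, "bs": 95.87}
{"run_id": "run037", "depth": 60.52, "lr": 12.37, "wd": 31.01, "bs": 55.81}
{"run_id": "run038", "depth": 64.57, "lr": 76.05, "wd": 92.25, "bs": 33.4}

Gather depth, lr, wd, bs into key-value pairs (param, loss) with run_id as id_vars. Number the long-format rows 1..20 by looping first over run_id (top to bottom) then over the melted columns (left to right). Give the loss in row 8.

20 rows total (5 × 4). Row 8: index ⌊(8-1)/4⌋ = 1 into run_id → run035; (8-1) mod 4 = 3 into the melted columns → bs.
So row 8 is (run035, bs, 4.95); loss = 4.95.

4.95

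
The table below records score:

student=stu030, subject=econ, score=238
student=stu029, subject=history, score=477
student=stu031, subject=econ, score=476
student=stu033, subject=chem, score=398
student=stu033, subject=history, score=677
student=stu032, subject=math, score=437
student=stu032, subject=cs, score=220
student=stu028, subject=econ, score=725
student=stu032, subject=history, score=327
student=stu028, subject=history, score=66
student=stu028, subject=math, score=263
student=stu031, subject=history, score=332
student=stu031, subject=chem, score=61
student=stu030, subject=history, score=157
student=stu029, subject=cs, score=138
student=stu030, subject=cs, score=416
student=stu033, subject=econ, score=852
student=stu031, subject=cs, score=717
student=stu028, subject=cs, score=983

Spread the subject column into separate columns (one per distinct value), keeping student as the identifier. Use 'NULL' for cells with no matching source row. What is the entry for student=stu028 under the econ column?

The long row with student=stu028, subject=econ has score=725.

725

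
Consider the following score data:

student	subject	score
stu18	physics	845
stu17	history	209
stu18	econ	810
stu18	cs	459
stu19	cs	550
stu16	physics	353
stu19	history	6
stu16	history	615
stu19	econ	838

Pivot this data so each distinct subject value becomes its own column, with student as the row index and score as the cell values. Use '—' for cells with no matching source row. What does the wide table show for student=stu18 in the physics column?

The long row with student=stu18, subject=physics has score=845.

845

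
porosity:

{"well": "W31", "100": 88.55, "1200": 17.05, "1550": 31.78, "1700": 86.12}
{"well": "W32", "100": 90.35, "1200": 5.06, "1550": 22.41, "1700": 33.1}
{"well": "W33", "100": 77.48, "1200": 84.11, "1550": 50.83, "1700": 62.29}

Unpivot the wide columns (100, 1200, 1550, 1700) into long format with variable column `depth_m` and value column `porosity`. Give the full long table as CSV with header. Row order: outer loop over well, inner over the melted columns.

well,depth_m,porosity
W31,100,88.55
W31,1200,17.05
W31,1550,31.78
W31,1700,86.12
W32,100,90.35
W32,1200,5.06
W32,1550,22.41
W32,1700,33.1
W33,100,77.48
W33,1200,84.11
W33,1550,50.83
W33,1700,62.29

Each (well, column) pair becomes one row: 3 × 4 = 12 rows.
For example, (W31, 100) → porosity=88.55.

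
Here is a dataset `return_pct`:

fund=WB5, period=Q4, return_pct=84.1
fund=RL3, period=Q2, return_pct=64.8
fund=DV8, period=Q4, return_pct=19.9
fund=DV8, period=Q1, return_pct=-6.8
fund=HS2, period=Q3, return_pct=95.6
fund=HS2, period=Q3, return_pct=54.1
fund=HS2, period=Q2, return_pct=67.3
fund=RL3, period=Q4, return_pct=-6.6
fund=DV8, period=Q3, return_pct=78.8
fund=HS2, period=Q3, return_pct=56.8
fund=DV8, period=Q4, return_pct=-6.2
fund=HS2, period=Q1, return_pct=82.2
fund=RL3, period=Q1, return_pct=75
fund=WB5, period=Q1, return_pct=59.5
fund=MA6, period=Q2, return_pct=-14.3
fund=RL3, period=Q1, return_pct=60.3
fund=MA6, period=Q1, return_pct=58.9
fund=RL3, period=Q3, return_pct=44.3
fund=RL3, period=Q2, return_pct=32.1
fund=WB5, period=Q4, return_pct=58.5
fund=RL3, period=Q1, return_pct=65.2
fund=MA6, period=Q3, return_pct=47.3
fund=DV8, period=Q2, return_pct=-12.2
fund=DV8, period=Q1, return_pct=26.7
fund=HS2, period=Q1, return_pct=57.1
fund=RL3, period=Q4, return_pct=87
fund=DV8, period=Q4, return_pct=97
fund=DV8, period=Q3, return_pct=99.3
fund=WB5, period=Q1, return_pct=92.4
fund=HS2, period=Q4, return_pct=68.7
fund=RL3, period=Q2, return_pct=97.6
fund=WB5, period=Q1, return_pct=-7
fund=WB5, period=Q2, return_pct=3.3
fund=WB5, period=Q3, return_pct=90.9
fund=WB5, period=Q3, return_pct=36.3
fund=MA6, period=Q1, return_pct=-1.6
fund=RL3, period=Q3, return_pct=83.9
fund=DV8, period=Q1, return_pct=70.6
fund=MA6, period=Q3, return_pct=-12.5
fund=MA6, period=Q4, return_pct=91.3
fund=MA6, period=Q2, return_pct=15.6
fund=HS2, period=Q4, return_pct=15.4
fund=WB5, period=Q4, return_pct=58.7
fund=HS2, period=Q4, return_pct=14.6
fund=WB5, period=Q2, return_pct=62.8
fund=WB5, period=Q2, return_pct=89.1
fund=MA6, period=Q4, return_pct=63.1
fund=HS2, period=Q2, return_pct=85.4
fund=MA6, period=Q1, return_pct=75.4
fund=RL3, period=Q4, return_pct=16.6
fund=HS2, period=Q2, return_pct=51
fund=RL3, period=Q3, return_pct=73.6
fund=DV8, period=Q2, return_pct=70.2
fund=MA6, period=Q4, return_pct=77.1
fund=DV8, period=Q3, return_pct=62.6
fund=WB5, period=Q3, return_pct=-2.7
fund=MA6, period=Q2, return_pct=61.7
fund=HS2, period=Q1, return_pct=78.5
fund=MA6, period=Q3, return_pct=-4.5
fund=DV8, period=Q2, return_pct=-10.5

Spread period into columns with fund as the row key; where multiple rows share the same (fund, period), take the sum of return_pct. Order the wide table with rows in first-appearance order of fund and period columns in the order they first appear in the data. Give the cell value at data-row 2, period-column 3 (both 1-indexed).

With rows in first-appearance order of fund, row 2 is fund=RL3. period columns in first-appearance order: Q4, Q2, Q1, Q3; column 3 is Q1.
Long rows with fund=RL3, period=Q1: 75 + 60.3 + 65.2 = 200.5.

200.5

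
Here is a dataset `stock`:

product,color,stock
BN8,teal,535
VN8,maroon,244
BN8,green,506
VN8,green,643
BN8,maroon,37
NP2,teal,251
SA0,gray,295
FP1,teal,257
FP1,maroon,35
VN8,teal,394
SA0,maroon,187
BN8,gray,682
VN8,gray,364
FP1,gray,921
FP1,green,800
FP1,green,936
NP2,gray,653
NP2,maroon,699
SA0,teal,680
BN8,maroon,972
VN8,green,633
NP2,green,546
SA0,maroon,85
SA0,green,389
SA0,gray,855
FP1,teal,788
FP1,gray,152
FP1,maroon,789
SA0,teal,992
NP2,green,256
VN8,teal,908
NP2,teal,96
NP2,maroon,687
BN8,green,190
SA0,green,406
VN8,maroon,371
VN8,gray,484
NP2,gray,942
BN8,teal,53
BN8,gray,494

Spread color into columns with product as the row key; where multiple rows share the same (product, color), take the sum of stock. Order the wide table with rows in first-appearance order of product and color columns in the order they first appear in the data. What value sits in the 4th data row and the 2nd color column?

With rows in first-appearance order of product, row 4 is product=SA0. color columns in first-appearance order: teal, maroon, green, gray; column 2 is maroon.
Long rows with product=SA0, color=maroon: 187 + 85 = 272.

272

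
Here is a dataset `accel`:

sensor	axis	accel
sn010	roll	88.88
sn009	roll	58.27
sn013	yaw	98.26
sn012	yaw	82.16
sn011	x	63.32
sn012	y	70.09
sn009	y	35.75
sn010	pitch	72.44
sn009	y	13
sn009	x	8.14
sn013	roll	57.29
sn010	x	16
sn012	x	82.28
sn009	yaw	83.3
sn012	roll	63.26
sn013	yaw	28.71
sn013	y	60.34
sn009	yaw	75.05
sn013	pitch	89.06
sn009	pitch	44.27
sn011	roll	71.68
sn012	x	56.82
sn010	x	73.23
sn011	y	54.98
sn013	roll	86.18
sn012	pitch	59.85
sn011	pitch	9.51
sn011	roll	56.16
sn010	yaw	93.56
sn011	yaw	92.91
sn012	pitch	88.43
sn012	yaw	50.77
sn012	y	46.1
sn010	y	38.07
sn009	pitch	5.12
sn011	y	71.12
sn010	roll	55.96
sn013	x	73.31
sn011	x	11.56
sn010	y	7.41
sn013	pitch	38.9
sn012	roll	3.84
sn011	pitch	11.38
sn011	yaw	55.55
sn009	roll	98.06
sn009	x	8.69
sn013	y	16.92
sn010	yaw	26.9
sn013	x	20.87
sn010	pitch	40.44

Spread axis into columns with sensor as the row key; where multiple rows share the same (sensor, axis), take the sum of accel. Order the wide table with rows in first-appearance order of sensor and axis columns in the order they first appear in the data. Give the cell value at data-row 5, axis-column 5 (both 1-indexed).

With rows in first-appearance order of sensor, row 5 is sensor=sn011. axis columns in first-appearance order: roll, yaw, x, y, pitch; column 5 is pitch.
Long rows with sensor=sn011, axis=pitch: 9.51 + 11.38 = 20.89.

20.89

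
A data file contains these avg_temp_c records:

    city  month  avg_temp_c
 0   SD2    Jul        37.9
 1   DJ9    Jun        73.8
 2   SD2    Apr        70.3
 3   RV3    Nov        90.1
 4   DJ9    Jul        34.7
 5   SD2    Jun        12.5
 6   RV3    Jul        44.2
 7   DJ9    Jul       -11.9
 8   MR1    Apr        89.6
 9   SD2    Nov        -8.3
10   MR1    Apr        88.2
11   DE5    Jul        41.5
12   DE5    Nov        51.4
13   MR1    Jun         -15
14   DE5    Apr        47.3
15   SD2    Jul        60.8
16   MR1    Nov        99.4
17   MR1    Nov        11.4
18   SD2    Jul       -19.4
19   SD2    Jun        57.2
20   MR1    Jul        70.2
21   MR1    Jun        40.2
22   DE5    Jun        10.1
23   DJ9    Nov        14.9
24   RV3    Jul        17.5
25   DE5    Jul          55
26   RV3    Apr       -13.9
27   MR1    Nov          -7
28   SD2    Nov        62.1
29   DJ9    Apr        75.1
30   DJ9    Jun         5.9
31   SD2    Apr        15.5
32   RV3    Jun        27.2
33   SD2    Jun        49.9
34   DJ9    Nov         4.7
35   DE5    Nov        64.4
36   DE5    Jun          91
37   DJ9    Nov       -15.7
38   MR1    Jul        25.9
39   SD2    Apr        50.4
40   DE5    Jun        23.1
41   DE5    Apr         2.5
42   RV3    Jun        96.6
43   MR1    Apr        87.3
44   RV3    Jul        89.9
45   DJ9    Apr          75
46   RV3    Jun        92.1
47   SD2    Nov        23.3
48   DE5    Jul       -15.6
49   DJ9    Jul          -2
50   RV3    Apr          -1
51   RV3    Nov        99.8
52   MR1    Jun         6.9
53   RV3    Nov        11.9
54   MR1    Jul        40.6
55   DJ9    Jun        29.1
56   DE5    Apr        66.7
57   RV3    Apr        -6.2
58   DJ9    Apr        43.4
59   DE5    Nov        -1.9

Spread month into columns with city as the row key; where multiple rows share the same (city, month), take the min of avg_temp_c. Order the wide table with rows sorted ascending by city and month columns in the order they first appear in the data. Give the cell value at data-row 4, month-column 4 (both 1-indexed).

With rows sorted ascending by city, row 4 is city=RV3. month columns in first-appearance order: Jul, Jun, Apr, Nov; column 4 is Nov.
Long rows with city=RV3, month=Nov: min(90.1, 99.8, 11.9) = 11.9.

11.9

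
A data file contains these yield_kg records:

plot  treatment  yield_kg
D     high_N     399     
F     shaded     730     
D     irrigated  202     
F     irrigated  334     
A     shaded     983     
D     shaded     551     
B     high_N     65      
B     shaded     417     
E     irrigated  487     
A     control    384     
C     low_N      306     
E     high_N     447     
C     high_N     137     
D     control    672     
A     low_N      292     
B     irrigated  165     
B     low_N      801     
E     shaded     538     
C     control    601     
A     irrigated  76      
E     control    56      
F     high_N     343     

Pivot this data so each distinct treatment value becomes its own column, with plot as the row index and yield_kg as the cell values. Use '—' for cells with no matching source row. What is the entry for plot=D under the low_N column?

—

No long-format row has plot=D and treatment=low_N, so the cell is —.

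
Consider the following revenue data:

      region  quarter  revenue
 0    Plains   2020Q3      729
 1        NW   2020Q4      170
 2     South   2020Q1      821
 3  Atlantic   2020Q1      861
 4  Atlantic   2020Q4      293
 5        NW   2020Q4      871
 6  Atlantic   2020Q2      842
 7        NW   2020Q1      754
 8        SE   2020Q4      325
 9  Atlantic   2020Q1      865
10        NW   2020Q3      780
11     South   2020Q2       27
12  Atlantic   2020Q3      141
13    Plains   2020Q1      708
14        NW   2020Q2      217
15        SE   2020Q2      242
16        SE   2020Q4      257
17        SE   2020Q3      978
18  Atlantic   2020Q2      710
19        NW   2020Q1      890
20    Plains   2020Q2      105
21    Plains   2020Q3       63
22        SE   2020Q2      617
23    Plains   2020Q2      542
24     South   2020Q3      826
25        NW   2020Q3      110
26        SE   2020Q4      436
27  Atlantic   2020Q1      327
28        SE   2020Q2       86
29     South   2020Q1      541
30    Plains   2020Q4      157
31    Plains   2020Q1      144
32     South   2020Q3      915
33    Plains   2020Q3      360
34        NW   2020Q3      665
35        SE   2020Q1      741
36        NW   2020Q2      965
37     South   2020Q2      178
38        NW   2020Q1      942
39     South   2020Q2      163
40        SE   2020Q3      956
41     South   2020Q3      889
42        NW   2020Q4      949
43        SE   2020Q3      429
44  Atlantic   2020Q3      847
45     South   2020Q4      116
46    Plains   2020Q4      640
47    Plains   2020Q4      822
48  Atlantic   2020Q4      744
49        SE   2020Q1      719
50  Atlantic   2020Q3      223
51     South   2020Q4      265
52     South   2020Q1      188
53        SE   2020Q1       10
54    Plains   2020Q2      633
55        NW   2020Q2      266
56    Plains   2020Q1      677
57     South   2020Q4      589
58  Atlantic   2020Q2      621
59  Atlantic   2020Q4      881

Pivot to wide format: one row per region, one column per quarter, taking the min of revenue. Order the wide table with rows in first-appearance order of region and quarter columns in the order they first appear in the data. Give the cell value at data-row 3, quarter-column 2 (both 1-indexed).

With rows in first-appearance order of region, row 3 is region=South. quarter columns in first-appearance order: 2020Q3, 2020Q4, 2020Q1, 2020Q2; column 2 is 2020Q4.
Long rows with region=South, quarter=2020Q4: min(116, 265, 589) = 116.

116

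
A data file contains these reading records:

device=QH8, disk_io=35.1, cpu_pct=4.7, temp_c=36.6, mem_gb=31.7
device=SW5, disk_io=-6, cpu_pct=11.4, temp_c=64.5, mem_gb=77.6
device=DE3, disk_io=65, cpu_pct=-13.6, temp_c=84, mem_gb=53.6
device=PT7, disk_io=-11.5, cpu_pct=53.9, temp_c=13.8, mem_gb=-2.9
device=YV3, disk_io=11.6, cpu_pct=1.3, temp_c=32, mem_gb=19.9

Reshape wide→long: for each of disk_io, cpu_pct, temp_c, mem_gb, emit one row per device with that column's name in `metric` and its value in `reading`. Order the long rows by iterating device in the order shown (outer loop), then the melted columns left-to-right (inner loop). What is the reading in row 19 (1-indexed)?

32

20 rows total (5 × 4). Row 19: index ⌊(19-1)/4⌋ = 4 into device → YV3; (19-1) mod 4 = 2 into the melted columns → temp_c.
So row 19 is (YV3, temp_c, 32); reading = 32.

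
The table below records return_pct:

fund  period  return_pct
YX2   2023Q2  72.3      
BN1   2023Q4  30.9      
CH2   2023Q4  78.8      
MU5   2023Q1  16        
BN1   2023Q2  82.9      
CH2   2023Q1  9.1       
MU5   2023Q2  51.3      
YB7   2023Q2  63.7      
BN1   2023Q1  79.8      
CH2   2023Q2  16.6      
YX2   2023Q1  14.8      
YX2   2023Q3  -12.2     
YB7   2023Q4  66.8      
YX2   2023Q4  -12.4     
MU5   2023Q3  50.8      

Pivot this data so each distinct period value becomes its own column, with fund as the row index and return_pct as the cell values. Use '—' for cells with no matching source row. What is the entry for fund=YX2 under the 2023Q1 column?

The long row with fund=YX2, period=2023Q1 has return_pct=14.8.

14.8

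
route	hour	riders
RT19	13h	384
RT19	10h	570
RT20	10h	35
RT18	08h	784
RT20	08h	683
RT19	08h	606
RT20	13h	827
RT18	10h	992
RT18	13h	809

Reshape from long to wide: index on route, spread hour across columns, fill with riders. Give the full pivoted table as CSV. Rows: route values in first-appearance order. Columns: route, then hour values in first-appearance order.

Columns: route plus the 3 distinct hour values (13h, 10h, 08h).
For example, row RT19 column 13h takes riders=384 from the long row (RT19, 13h).

route,13h,10h,08h
RT19,384,570,606
RT20,827,35,683
RT18,809,992,784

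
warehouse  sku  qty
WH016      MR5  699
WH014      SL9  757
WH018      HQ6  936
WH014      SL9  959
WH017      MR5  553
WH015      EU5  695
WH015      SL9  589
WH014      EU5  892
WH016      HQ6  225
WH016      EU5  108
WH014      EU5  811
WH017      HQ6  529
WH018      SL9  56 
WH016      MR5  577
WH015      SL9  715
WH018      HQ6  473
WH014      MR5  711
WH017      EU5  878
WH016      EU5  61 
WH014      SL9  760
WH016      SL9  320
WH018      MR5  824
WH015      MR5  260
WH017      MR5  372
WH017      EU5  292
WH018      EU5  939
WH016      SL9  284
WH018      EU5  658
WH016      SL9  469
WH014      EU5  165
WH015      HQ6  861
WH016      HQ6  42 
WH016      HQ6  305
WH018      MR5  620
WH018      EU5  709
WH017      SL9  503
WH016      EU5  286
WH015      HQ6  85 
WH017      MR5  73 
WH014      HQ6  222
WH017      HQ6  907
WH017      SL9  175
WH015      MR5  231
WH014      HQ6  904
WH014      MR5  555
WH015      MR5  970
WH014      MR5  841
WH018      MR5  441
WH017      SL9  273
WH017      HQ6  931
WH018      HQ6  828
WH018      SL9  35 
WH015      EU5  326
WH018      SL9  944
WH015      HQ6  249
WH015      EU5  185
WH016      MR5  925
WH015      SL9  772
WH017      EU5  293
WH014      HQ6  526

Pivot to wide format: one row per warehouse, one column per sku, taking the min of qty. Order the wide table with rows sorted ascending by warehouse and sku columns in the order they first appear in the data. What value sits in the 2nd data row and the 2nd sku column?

With rows sorted ascending by warehouse, row 2 is warehouse=WH015. sku columns in first-appearance order: MR5, SL9, HQ6, EU5; column 2 is SL9.
Long rows with warehouse=WH015, sku=SL9: min(589, 715, 772) = 589.

589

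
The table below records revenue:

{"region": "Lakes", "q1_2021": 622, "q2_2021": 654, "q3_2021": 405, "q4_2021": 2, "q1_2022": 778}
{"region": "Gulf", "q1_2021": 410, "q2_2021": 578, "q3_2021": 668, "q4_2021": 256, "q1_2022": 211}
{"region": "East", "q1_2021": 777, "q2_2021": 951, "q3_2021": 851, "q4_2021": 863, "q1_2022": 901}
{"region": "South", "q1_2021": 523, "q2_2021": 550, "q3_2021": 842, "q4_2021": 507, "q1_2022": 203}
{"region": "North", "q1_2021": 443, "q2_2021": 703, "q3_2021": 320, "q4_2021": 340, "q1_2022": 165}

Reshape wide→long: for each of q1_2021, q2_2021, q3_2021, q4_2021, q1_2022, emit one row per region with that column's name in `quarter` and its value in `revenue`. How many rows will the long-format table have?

25

5 region values × 5 melted columns = 25 rows.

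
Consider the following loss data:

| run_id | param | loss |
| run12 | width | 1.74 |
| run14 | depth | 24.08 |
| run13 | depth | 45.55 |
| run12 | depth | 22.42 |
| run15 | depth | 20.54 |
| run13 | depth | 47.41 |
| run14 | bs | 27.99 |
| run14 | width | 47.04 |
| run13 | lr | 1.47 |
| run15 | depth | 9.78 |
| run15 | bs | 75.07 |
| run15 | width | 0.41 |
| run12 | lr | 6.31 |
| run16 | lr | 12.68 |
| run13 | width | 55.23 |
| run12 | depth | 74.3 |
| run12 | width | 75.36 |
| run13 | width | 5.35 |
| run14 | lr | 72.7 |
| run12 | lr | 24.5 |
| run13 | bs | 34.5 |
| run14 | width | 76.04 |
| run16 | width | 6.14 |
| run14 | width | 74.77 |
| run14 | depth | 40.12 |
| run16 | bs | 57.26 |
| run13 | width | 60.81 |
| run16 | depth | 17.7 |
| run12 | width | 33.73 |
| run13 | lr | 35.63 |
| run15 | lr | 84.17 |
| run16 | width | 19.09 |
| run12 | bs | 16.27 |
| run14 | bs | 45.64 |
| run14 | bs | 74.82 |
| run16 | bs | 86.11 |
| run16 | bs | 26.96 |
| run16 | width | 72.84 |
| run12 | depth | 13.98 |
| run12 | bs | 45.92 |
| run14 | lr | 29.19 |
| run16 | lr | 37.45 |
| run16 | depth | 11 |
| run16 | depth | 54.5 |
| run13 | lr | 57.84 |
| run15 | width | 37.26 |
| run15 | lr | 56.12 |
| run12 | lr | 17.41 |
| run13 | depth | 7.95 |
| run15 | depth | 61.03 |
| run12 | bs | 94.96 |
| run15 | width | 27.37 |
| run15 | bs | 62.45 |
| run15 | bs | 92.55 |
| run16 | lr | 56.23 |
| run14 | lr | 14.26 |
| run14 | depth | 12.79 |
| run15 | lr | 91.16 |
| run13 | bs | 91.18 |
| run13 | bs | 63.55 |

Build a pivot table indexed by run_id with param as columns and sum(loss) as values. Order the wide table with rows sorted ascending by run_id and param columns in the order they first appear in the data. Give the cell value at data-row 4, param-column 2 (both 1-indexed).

91.35

With rows sorted ascending by run_id, row 4 is run_id=run15. param columns in first-appearance order: width, depth, bs, lr; column 2 is depth.
Long rows with run_id=run15, param=depth: 20.54 + 9.78 + 61.03 = 91.35.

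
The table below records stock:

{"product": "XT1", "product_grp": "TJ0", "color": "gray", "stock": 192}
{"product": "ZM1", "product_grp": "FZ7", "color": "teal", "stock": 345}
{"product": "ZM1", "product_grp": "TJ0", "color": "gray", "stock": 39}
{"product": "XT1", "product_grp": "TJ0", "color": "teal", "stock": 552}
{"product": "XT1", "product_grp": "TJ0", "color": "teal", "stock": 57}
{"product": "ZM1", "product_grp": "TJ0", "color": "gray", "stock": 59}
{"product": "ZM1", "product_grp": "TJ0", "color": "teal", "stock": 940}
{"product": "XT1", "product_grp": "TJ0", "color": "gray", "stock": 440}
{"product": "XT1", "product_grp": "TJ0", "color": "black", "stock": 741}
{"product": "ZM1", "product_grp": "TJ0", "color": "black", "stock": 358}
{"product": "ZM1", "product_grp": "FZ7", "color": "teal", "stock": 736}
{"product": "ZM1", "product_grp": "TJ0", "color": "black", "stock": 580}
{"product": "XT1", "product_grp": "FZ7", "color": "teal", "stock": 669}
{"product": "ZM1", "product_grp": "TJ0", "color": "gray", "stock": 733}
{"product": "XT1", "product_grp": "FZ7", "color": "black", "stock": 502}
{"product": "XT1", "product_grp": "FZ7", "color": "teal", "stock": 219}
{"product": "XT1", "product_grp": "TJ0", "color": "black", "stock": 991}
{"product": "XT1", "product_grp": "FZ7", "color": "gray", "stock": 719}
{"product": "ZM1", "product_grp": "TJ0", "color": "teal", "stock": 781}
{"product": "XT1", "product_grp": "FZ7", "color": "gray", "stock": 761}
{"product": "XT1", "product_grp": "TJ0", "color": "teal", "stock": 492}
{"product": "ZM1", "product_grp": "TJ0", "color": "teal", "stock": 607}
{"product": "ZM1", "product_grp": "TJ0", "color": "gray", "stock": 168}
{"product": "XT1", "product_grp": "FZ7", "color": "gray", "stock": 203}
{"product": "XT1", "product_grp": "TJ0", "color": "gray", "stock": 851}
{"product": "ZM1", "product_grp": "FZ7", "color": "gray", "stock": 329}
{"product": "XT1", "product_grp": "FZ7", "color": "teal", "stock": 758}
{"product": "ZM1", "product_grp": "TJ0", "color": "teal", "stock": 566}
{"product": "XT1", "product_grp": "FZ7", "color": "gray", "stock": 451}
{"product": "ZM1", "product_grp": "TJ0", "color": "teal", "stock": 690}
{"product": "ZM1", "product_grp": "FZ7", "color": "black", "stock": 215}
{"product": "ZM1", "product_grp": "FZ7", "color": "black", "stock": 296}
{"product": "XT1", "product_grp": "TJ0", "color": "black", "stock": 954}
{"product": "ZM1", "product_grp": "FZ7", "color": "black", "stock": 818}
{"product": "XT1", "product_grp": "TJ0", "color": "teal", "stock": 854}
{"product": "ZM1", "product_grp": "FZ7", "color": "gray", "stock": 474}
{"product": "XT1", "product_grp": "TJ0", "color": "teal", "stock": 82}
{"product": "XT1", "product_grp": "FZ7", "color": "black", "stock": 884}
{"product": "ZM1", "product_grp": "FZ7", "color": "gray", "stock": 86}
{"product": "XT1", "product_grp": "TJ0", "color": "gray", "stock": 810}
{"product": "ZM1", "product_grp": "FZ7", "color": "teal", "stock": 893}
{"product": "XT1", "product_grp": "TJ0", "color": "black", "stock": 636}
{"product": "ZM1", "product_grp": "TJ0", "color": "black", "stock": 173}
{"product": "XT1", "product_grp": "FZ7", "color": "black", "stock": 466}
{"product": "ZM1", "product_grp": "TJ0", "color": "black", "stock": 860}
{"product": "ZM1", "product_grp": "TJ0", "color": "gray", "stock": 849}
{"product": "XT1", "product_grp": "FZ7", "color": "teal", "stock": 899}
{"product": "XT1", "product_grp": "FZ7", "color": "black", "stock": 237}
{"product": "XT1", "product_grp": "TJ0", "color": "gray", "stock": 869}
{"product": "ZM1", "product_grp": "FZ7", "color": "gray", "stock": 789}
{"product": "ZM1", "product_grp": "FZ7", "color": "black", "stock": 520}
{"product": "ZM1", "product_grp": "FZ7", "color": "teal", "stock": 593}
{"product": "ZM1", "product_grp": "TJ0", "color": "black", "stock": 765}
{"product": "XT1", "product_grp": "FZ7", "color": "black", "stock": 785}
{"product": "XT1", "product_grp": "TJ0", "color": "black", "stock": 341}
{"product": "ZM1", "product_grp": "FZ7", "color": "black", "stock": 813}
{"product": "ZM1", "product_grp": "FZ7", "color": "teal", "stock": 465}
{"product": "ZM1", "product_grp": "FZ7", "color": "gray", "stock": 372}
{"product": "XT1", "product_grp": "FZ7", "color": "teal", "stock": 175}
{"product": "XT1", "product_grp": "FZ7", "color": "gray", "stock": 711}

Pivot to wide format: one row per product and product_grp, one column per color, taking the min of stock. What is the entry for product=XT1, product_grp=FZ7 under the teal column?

Rows with product=XT1, product_grp=FZ7 and color=teal: stock values are 669, 219, 758, 899, 175.
min(669, 219, 758, 899, 175) = 175.

175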